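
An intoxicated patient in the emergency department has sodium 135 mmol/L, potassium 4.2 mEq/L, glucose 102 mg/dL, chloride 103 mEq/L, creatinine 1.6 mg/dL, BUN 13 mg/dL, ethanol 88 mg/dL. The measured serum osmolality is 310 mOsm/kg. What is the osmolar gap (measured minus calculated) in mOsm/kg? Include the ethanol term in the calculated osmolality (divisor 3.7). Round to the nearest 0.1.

5.9 mOsm/kg

Calculated osmolality = 2·Na + glucose/18 + BUN/2.8 + ethanol/3.7
= 2·135 + 102/18 + 13/2.8 + 88/3.7
= 270 + 5.67 + 4.64 + 23.78
= 304.09 mOsm/kg ≈ 304.1 mOsm/kg
Osmolar gap = measured − calculated = 310 − 304.1 = 5.9 mOsm/kg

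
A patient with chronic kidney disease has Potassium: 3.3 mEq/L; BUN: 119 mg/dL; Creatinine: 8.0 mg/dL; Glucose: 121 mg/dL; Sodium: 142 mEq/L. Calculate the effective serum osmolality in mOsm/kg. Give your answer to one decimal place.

290.7 mOsm/kg

Effective osmolality excludes urea (freely permeant across cell membranes):
2·Na + glucose/18
= 2·142 + 121/18
= 284 + 6.72
= 290.72 mOsm/kg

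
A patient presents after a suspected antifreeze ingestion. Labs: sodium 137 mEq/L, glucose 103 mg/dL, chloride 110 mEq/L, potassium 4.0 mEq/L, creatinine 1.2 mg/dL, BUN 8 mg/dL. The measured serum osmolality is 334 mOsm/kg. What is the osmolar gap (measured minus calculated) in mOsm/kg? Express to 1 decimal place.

Calculated osmolality = 2·Na + glucose/18 + BUN/2.8
= 2·137 + 103/18 + 8/2.8
= 274 + 5.72 + 2.86
= 282.58 mOsm/kg ≈ 282.6 mOsm/kg
Osmolar gap = measured − calculated = 334 − 282.6 = 51.4 mOsm/kg

51.4 mOsm/kg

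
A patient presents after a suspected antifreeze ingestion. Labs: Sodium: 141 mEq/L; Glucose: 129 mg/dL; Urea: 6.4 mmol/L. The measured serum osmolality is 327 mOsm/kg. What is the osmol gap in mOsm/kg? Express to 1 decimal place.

31.4 mOsm/kg

Calculated osmolality = 2·Na + glucose/18 + urea
= 2·141 + 129/18 + 6.4
= 282 + 7.17 + 6.40
= 295.57 mOsm/kg ≈ 295.6 mOsm/kg
Osmolar gap = measured − calculated = 327 − 295.6 = 31.4 mOsm/kg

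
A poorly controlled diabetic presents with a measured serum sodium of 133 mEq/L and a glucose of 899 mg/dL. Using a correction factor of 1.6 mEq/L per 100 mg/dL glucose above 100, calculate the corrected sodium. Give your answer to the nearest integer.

Corrected Na = measured Na + 1.6 · (glucose − 100)/100
= 133 + 1.6 · (899 − 100)/100
= 133 + 12.8
= 145.8 mEq/L

146 mEq/L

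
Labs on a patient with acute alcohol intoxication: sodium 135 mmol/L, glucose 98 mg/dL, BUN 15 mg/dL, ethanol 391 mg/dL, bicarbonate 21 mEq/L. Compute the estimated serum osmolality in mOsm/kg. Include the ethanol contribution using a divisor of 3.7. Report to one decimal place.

386.5 mOsm/kg

Calculated osmolality = 2·Na + glucose/18 + BUN/2.8 + ethanol/3.7
= 2·135 + 98/18 + 15/2.8 + 391/3.7
= 270 + 5.44 + 5.36 + 105.68
= 386.48 mOsm/kg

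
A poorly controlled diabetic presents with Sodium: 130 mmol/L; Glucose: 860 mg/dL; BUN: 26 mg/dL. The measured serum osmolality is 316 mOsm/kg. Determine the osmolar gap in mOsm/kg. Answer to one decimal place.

Calculated osmolality = 2·Na + glucose/18 + BUN/2.8
= 2·130 + 860/18 + 26/2.8
= 260 + 47.78 + 9.29
= 317.07 mOsm/kg ≈ 317.1 mOsm/kg
Osmolar gap = measured − calculated = 316 − 317.1 = -1.1 mOsm/kg

-1.1 mOsm/kg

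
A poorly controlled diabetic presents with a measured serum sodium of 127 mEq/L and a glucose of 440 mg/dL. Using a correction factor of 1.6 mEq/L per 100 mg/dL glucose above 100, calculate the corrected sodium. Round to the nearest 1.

132 mEq/L

Corrected Na = measured Na + 1.6 · (glucose − 100)/100
= 127 + 1.6 · (440 − 100)/100
= 127 + 5.4
= 132.4 mEq/L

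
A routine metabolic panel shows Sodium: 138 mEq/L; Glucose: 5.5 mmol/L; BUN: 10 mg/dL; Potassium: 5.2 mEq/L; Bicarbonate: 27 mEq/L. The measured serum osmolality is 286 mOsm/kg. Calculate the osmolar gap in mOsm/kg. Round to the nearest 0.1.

0.9 mOsm/kg

Calculated osmolality = 2·Na + glucose + BUN/2.8
= 2·138 + 5.5 + 10/2.8
= 276 + 5.50 + 3.57
= 285.07 mOsm/kg ≈ 285.1 mOsm/kg
Osmolar gap = measured − calculated = 286 − 285.1 = 0.9 mOsm/kg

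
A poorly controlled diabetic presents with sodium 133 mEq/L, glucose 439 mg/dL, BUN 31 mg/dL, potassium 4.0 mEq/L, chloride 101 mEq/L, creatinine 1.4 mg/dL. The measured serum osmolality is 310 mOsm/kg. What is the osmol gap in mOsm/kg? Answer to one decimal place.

8.5 mOsm/kg

Calculated osmolality = 2·Na + glucose/18 + BUN/2.8
= 2·133 + 439/18 + 31/2.8
= 266 + 24.39 + 11.07
= 301.46 mOsm/kg ≈ 301.5 mOsm/kg
Osmolar gap = measured − calculated = 310 − 301.5 = 8.5 mOsm/kg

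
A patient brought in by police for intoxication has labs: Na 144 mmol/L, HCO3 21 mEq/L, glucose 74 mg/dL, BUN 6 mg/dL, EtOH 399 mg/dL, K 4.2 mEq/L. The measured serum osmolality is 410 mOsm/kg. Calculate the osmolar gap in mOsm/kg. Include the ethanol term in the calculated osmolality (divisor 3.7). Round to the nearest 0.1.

Calculated osmolality = 2·Na + glucose/18 + BUN/2.8 + ethanol/3.7
= 2·144 + 74/18 + 6/2.8 + 399/3.7
= 288 + 4.11 + 2.14 + 107.84
= 402.09 mOsm/kg ≈ 402.1 mOsm/kg
Osmolar gap = measured − calculated = 410 − 402.1 = 7.9 mOsm/kg

7.9 mOsm/kg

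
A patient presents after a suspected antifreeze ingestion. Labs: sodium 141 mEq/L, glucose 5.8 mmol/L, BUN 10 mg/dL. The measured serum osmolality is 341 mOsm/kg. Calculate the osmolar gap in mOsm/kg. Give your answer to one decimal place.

49.6 mOsm/kg

Calculated osmolality = 2·Na + glucose + BUN/2.8
= 2·141 + 5.8 + 10/2.8
= 282 + 5.80 + 3.57
= 291.37 mOsm/kg ≈ 291.4 mOsm/kg
Osmolar gap = measured − calculated = 341 − 291.4 = 49.6 mOsm/kg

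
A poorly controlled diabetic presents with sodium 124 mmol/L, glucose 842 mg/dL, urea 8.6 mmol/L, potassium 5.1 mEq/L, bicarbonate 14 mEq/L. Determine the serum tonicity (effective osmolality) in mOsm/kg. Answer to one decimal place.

Effective osmolality excludes urea (freely permeant across cell membranes):
2·Na + glucose/18
= 2·124 + 842/18
= 248 + 46.78
= 294.78 mOsm/kg

294.8 mOsm/kg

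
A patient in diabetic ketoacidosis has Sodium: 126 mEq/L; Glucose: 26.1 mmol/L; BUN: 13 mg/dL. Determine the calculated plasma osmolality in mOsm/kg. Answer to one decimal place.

282.7 mOsm/kg

Calculated osmolality = 2·Na + glucose + BUN/2.8
= 2·126 + 26.1 + 13/2.8
= 252 + 26.10 + 4.64
= 282.74 mOsm/kg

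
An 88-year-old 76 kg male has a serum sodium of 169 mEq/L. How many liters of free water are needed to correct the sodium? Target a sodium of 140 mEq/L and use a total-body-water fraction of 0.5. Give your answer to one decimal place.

7.9 L

TBW = 0.5 · 76 = 38 L
Free water deficit = TBW · (Na/140 − 1)
= 38 · (169/140 − 1)
= 38 · 0.2071
= 7.87 L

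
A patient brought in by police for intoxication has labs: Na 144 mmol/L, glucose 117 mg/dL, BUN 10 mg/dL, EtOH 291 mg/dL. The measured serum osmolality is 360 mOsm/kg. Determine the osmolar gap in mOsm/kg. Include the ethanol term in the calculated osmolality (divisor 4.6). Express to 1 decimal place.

Calculated osmolality = 2·Na + glucose/18 + BUN/2.8 + ethanol/4.6
= 2·144 + 117/18 + 10/2.8 + 291/4.6
= 288 + 6.50 + 3.57 + 63.26
= 361.33 mOsm/kg ≈ 361.3 mOsm/kg
Osmolar gap = measured − calculated = 360 − 361.3 = -1.3 mOsm/kg

-1.3 mOsm/kg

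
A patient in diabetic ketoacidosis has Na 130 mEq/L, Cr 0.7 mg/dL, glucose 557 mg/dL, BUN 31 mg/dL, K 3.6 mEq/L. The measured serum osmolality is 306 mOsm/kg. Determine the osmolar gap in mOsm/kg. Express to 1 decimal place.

Calculated osmolality = 2·Na + glucose/18 + BUN/2.8
= 2·130 + 557/18 + 31/2.8
= 260 + 30.94 + 11.07
= 302.01 mOsm/kg ≈ 302.0 mOsm/kg
Osmolar gap = measured − calculated = 306 − 302.0 = 4.0 mOsm/kg

4.0 mOsm/kg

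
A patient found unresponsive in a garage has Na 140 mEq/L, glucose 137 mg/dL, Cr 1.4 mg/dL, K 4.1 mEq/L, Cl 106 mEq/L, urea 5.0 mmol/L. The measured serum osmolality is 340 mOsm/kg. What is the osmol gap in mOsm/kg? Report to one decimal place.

Calculated osmolality = 2·Na + glucose/18 + urea
= 2·140 + 137/18 + 5
= 280 + 7.61 + 5
= 292.61 mOsm/kg ≈ 292.6 mOsm/kg
Osmolar gap = measured − calculated = 340 − 292.6 = 47.4 mOsm/kg

47.4 mOsm/kg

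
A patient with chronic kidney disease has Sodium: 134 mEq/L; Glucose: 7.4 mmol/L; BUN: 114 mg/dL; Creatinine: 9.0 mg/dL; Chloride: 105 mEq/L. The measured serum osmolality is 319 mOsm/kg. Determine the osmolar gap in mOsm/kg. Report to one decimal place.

2.9 mOsm/kg

Calculated osmolality = 2·Na + glucose + BUN/2.8
= 2·134 + 7.4 + 114/2.8
= 268 + 7.40 + 40.71
= 316.11 mOsm/kg ≈ 316.1 mOsm/kg
Osmolar gap = measured − calculated = 319 − 316.1 = 2.9 mOsm/kg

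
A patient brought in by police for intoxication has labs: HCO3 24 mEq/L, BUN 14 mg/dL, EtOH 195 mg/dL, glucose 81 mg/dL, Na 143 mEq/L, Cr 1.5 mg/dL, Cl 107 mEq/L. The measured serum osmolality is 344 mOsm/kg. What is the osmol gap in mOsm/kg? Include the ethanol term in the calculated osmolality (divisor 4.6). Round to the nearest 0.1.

Calculated osmolality = 2·Na + glucose/18 + BUN/2.8 + ethanol/4.6
= 2·143 + 81/18 + 14/2.8 + 195/4.6
= 286 + 4.50 + 5 + 42.39
= 337.89 mOsm/kg ≈ 337.9 mOsm/kg
Osmolar gap = measured − calculated = 344 − 337.9 = 6.1 mOsm/kg

6.1 mOsm/kg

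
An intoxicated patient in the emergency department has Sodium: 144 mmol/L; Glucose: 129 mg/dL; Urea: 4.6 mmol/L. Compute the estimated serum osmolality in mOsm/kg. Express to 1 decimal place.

299.8 mOsm/kg

Calculated osmolality = 2·Na + glucose/18 + urea
= 2·144 + 129/18 + 4.6
= 288 + 7.17 + 4.60
= 299.77 mOsm/kg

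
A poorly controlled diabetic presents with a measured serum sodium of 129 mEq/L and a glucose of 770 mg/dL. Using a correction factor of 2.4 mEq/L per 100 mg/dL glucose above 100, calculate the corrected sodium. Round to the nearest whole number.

Corrected Na = measured Na + 2.4 · (glucose − 100)/100
= 129 + 2.4 · (770 − 100)/100
= 129 + 16.1
= 145.1 mEq/L

145 mEq/L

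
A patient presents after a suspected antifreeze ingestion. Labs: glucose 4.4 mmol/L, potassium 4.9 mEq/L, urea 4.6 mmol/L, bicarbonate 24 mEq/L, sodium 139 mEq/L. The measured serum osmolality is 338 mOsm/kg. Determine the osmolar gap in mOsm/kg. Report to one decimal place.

51.0 mOsm/kg

Calculated osmolality = 2·Na + glucose + urea
= 2·139 + 4.4 + 4.6
= 278 + 4.40 + 4.60
= 287 mOsm/kg ≈ 287.0 mOsm/kg
Osmolar gap = measured − calculated = 338 − 287.0 = 51.0 mOsm/kg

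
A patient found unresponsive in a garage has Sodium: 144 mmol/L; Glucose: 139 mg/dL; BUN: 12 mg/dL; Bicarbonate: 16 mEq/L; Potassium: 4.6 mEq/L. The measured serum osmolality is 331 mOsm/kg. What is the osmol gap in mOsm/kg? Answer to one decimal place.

31.0 mOsm/kg

Calculated osmolality = 2·Na + glucose/18 + BUN/2.8
= 2·144 + 139/18 + 12/2.8
= 288 + 7.72 + 4.29
= 300.01 mOsm/kg ≈ 300.0 mOsm/kg
Osmolar gap = measured − calculated = 331 − 300.0 = 31.0 mOsm/kg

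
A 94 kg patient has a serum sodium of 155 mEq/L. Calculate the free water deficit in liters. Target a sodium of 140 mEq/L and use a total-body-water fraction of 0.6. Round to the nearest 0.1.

TBW = 0.6 · 94 = 56.4 L
Free water deficit = TBW · (Na/140 − 1)
= 56.4 · (155/140 − 1)
= 56.4 · 0.1071
= 6.04 L

6.0 L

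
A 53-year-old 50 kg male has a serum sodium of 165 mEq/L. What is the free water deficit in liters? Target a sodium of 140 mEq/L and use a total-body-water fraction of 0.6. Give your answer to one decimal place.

TBW = 0.6 · 50 = 30 L
Free water deficit = TBW · (Na/140 − 1)
= 30 · (165/140 − 1)
= 30 · 0.1786
= 5.36 L

5.4 L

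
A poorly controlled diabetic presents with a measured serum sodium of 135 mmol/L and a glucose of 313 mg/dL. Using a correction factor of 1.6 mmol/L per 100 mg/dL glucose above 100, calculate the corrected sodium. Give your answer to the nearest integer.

138 mmol/L

Corrected Na = measured Na + 1.6 · (glucose − 100)/100
= 135 + 1.6 · (313 − 100)/100
= 135 + 3.4
= 138.4 mmol/L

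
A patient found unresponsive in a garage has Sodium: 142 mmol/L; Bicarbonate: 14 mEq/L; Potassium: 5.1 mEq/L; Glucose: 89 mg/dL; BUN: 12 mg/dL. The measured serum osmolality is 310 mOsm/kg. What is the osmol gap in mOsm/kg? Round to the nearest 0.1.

16.8 mOsm/kg

Calculated osmolality = 2·Na + glucose/18 + BUN/2.8
= 2·142 + 89/18 + 12/2.8
= 284 + 4.94 + 4.29
= 293.23 mOsm/kg ≈ 293.2 mOsm/kg
Osmolar gap = measured − calculated = 310 − 293.2 = 16.8 mOsm/kg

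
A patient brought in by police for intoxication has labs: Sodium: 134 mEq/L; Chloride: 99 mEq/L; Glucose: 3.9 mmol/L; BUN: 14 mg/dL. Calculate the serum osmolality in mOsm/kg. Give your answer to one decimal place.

Calculated osmolality = 2·Na + glucose + BUN/2.8
= 2·134 + 3.9 + 14/2.8
= 268 + 3.90 + 5
= 276.9 mOsm/kg

276.9 mOsm/kg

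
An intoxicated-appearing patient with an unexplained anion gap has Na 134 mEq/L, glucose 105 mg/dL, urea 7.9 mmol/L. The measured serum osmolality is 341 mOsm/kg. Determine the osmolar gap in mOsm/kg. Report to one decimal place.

Calculated osmolality = 2·Na + glucose/18 + urea
= 2·134 + 105/18 + 7.9
= 268 + 5.83 + 7.90
= 281.73 mOsm/kg ≈ 281.7 mOsm/kg
Osmolar gap = measured − calculated = 341 − 281.7 = 59.3 mOsm/kg

59.3 mOsm/kg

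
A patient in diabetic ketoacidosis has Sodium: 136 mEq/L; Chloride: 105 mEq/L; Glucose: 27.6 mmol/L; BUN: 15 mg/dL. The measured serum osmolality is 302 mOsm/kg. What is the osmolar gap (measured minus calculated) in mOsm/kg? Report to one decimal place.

-3.0 mOsm/kg

Calculated osmolality = 2·Na + glucose + BUN/2.8
= 2·136 + 27.6 + 15/2.8
= 272 + 27.60 + 5.36
= 304.96 mOsm/kg ≈ 305.0 mOsm/kg
Osmolar gap = measured − calculated = 302 − 305.0 = -3.0 mOsm/kg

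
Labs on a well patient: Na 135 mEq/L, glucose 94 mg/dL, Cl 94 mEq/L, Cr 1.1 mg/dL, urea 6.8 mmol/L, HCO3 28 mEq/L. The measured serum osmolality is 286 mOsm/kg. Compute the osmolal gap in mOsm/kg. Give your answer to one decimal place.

Calculated osmolality = 2·Na + glucose/18 + urea
= 2·135 + 94/18 + 6.8
= 270 + 5.22 + 6.80
= 282.02 mOsm/kg ≈ 282.0 mOsm/kg
Osmolar gap = measured − calculated = 286 − 282.0 = 4.0 mOsm/kg

4.0 mOsm/kg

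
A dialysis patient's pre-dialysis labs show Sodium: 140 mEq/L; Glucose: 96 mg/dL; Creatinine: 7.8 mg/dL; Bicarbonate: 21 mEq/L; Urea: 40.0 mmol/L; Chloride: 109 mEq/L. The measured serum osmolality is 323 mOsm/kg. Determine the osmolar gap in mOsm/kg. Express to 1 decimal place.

Calculated osmolality = 2·Na + glucose/18 + urea
= 2·140 + 96/18 + 40
= 280 + 5.33 + 40
= 325.33 mOsm/kg ≈ 325.3 mOsm/kg
Osmolar gap = measured − calculated = 323 − 325.3 = -2.3 mOsm/kg

-2.3 mOsm/kg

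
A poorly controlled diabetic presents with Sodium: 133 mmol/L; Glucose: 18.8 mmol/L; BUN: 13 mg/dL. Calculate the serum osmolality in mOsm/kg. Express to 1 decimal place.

289.4 mOsm/kg

Calculated osmolality = 2·Na + glucose + BUN/2.8
= 2·133 + 18.8 + 13/2.8
= 266 + 18.80 + 4.64
= 289.44 mOsm/kg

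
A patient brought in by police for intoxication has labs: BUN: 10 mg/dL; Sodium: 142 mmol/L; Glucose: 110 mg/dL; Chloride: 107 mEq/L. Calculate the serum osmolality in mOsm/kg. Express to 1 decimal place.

Calculated osmolality = 2·Na + glucose/18 + BUN/2.8
= 2·142 + 110/18 + 10/2.8
= 284 + 6.11 + 3.57
= 293.68 mOsm/kg

293.7 mOsm/kg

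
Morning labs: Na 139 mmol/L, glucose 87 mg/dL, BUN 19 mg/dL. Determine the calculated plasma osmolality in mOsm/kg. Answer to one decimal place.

Calculated osmolality = 2·Na + glucose/18 + BUN/2.8
= 2·139 + 87/18 + 19/2.8
= 278 + 4.83 + 6.79
= 289.62 mOsm/kg

289.6 mOsm/kg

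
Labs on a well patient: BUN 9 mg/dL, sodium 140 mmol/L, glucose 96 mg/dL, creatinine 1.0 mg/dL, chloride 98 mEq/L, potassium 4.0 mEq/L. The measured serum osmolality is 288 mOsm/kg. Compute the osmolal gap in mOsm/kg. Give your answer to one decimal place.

-0.5 mOsm/kg

Calculated osmolality = 2·Na + glucose/18 + BUN/2.8
= 2·140 + 96/18 + 9/2.8
= 280 + 5.33 + 3.21
= 288.54 mOsm/kg ≈ 288.5 mOsm/kg
Osmolar gap = measured − calculated = 288 − 288.5 = -0.5 mOsm/kg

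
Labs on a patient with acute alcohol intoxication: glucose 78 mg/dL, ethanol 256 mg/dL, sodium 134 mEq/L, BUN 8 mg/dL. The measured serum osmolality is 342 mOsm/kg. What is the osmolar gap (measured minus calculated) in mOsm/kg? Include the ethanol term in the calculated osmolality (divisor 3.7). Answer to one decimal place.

-2.4 mOsm/kg

Calculated osmolality = 2·Na + glucose/18 + BUN/2.8 + ethanol/3.7
= 2·134 + 78/18 + 8/2.8 + 256/3.7
= 268 + 4.33 + 2.86 + 69.19
= 344.38 mOsm/kg ≈ 344.4 mOsm/kg
Osmolar gap = measured − calculated = 342 − 344.4 = -2.4 mOsm/kg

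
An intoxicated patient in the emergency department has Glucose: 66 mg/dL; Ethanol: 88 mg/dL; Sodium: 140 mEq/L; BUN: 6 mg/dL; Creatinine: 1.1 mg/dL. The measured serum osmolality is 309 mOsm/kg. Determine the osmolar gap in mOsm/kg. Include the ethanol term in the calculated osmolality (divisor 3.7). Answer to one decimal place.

-0.6 mOsm/kg

Calculated osmolality = 2·Na + glucose/18 + BUN/2.8 + ethanol/3.7
= 2·140 + 66/18 + 6/2.8 + 88/3.7
= 280 + 3.67 + 2.14 + 23.78
= 309.59 mOsm/kg ≈ 309.6 mOsm/kg
Osmolar gap = measured − calculated = 309 − 309.6 = -0.6 mOsm/kg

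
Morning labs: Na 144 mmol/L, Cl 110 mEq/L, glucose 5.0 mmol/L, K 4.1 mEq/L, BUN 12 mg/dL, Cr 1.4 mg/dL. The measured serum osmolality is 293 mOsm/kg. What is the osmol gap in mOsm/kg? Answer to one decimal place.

-4.3 mOsm/kg

Calculated osmolality = 2·Na + glucose + BUN/2.8
= 2·144 + 5 + 12/2.8
= 288 + 5 + 4.29
= 297.29 mOsm/kg ≈ 297.3 mOsm/kg
Osmolar gap = measured − calculated = 293 − 297.3 = -4.3 mOsm/kg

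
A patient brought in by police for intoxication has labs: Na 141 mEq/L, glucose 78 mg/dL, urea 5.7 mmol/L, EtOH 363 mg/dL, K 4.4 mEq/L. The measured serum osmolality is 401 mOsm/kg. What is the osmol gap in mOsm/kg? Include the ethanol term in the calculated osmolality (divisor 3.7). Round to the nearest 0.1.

Calculated osmolality = 2·Na + glucose/18 + urea + ethanol/3.7
= 2·141 + 78/18 + 5.7 + 363/3.7
= 282 + 4.33 + 5.70 + 98.11
= 390.14 mOsm/kg ≈ 390.1 mOsm/kg
Osmolar gap = measured − calculated = 401 − 390.1 = 10.9 mOsm/kg

10.9 mOsm/kg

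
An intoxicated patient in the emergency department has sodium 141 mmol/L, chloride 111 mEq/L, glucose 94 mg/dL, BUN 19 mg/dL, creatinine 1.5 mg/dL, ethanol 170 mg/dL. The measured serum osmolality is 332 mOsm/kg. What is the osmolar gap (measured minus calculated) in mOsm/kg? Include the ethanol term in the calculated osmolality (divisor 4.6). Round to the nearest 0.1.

Calculated osmolality = 2·Na + glucose/18 + BUN/2.8 + ethanol/4.6
= 2·141 + 94/18 + 19/2.8 + 170/4.6
= 282 + 5.22 + 6.79 + 36.96
= 330.97 mOsm/kg ≈ 331.0 mOsm/kg
Osmolar gap = measured − calculated = 332 − 331.0 = 1.0 mOsm/kg

1.0 mOsm/kg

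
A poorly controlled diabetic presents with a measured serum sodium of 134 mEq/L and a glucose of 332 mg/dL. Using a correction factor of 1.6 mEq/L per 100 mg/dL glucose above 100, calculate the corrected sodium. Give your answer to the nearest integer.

Corrected Na = measured Na + 1.6 · (glucose − 100)/100
= 134 + 1.6 · (332 − 100)/100
= 134 + 3.7
= 137.7 mEq/L

138 mEq/L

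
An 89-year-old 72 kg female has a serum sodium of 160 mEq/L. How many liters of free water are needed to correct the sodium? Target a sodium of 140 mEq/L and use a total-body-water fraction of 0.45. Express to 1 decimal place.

TBW = 0.45 · 72 = 32.4 L
Free water deficit = TBW · (Na/140 − 1)
= 32.4 · (160/140 − 1)
= 32.4 · 0.1429
= 4.63 L

4.6 L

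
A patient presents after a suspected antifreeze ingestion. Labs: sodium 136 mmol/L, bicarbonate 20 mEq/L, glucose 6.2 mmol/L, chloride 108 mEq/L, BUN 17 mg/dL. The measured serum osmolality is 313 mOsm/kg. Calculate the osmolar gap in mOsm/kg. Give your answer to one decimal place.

28.7 mOsm/kg

Calculated osmolality = 2·Na + glucose + BUN/2.8
= 2·136 + 6.2 + 17/2.8
= 272 + 6.20 + 6.07
= 284.27 mOsm/kg ≈ 284.3 mOsm/kg
Osmolar gap = measured − calculated = 313 − 284.3 = 28.7 mOsm/kg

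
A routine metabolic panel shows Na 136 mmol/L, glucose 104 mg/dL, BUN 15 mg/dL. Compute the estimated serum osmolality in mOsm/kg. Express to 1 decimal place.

283.1 mOsm/kg

Calculated osmolality = 2·Na + glucose/18 + BUN/2.8
= 2·136 + 104/18 + 15/2.8
= 272 + 5.78 + 5.36
= 283.14 mOsm/kg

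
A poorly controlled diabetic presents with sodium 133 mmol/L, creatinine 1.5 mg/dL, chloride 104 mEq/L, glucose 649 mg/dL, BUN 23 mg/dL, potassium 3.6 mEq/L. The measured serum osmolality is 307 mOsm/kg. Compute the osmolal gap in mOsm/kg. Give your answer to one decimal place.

-3.3 mOsm/kg

Calculated osmolality = 2·Na + glucose/18 + BUN/2.8
= 2·133 + 649/18 + 23/2.8
= 266 + 36.06 + 8.21
= 310.27 mOsm/kg ≈ 310.3 mOsm/kg
Osmolar gap = measured − calculated = 307 − 310.3 = -3.3 mOsm/kg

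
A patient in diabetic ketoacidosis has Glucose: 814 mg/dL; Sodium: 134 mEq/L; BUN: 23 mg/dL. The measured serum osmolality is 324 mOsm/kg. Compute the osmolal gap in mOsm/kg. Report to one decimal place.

2.6 mOsm/kg

Calculated osmolality = 2·Na + glucose/18 + BUN/2.8
= 2·134 + 814/18 + 23/2.8
= 268 + 45.22 + 8.21
= 321.43 mOsm/kg ≈ 321.4 mOsm/kg
Osmolar gap = measured − calculated = 324 − 321.4 = 2.6 mOsm/kg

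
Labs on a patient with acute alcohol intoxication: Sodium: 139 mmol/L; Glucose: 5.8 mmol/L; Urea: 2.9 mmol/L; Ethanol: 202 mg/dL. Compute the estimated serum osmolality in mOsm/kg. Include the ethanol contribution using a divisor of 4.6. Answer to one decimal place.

Calculated osmolality = 2·Na + glucose + urea + ethanol/4.6
= 2·139 + 5.8 + 2.9 + 202/4.6
= 278 + 5.80 + 2.90 + 43.91
= 330.61 mOsm/kg

330.6 mOsm/kg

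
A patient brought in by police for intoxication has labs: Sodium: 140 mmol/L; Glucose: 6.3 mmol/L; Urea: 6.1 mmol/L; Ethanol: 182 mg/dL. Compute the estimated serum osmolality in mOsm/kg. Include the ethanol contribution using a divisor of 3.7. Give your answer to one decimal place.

341.6 mOsm/kg

Calculated osmolality = 2·Na + glucose + urea + ethanol/3.7
= 2·140 + 6.3 + 6.1 + 182/3.7
= 280 + 6.30 + 6.10 + 49.19
= 341.59 mOsm/kg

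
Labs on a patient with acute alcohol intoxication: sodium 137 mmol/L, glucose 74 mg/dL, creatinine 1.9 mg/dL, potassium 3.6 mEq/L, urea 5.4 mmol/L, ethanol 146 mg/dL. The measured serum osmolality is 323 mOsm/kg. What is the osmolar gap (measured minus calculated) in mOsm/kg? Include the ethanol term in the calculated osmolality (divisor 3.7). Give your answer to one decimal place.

0.0 mOsm/kg

Calculated osmolality = 2·Na + glucose/18 + urea + ethanol/3.7
= 2·137 + 74/18 + 5.4 + 146/3.7
= 274 + 4.11 + 5.40 + 39.46
= 322.97 mOsm/kg ≈ 323.0 mOsm/kg
Osmolar gap = measured − calculated = 323 − 323.0 = 0.0 mOsm/kg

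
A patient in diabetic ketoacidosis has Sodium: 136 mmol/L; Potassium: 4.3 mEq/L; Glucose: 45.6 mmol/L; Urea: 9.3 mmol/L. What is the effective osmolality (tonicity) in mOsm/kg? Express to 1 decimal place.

317.6 mOsm/kg

Effective osmolality excludes urea (freely permeant across cell membranes):
2·Na + glucose
= 2·136 + 45.6
= 272 + 45.6
= 317.6 mOsm/kg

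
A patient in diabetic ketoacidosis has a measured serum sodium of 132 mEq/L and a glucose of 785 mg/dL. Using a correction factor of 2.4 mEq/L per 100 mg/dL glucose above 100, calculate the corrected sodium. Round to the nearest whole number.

Corrected Na = measured Na + 2.4 · (glucose − 100)/100
= 132 + 2.4 · (785 − 100)/100
= 132 + 16.4
= 148.4 mEq/L

148 mEq/L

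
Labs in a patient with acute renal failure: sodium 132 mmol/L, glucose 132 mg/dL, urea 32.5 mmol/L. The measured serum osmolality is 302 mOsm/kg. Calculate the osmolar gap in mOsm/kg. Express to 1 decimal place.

Calculated osmolality = 2·Na + glucose/18 + urea
= 2·132 + 132/18 + 32.5
= 264 + 7.33 + 32.50
= 303.83 mOsm/kg ≈ 303.8 mOsm/kg
Osmolar gap = measured − calculated = 302 − 303.8 = -1.8 mOsm/kg

-1.8 mOsm/kg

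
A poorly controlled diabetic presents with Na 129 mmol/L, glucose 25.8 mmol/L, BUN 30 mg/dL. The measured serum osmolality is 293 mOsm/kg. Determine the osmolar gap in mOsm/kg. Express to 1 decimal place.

Calculated osmolality = 2·Na + glucose + BUN/2.8
= 2·129 + 25.8 + 30/2.8
= 258 + 25.80 + 10.71
= 294.51 mOsm/kg ≈ 294.5 mOsm/kg
Osmolar gap = measured − calculated = 293 − 294.5 = -1.5 mOsm/kg

-1.5 mOsm/kg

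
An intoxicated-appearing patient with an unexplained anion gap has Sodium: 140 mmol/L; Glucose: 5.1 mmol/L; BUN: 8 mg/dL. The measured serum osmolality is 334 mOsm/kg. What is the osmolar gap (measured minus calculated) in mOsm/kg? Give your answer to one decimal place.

Calculated osmolality = 2·Na + glucose + BUN/2.8
= 2·140 + 5.1 + 8/2.8
= 280 + 5.10 + 2.86
= 287.96 mOsm/kg ≈ 288.0 mOsm/kg
Osmolar gap = measured − calculated = 334 − 288.0 = 46.0 mOsm/kg

46.0 mOsm/kg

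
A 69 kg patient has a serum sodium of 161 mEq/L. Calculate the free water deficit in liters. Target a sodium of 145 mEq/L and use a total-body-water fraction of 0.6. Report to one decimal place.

4.6 L

TBW = 0.6 · 69 = 41.4 L
Free water deficit = TBW · (Na/145 − 1)
= 41.4 · (161/145 − 1)
= 41.4 · 0.1103
= 4.57 L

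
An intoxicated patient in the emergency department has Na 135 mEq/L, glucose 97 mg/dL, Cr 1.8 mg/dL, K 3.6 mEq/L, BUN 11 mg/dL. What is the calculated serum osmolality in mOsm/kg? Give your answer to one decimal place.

279.3 mOsm/kg

Calculated osmolality = 2·Na + glucose/18 + BUN/2.8
= 2·135 + 97/18 + 11/2.8
= 270 + 5.39 + 3.93
= 279.32 mOsm/kg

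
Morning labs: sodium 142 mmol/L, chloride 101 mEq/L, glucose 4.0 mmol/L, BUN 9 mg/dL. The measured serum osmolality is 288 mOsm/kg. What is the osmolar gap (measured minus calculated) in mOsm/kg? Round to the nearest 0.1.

Calculated osmolality = 2·Na + glucose + BUN/2.8
= 2·142 + 4 + 9/2.8
= 284 + 4 + 3.21
= 291.21 mOsm/kg ≈ 291.2 mOsm/kg
Osmolar gap = measured − calculated = 288 − 291.2 = -3.2 mOsm/kg

-3.2 mOsm/kg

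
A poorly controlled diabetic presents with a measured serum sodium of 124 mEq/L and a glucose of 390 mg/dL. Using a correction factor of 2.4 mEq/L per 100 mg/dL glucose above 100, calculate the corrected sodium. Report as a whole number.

131 mEq/L

Corrected Na = measured Na + 2.4 · (glucose − 100)/100
= 124 + 2.4 · (390 − 100)/100
= 124 + 7
= 131 mEq/L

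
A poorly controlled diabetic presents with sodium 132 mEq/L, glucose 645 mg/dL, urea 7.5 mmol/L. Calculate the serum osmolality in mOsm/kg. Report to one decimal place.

Calculated osmolality = 2·Na + glucose/18 + urea
= 2·132 + 645/18 + 7.5
= 264 + 35.83 + 7.50
= 307.33 mOsm/kg

307.3 mOsm/kg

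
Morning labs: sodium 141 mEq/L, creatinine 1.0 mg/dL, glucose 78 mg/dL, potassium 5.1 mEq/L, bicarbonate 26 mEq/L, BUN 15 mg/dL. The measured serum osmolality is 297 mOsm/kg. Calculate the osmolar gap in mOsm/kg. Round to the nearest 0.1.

Calculated osmolality = 2·Na + glucose/18 + BUN/2.8
= 2·141 + 78/18 + 15/2.8
= 282 + 4.33 + 5.36
= 291.69 mOsm/kg ≈ 291.7 mOsm/kg
Osmolar gap = measured − calculated = 297 − 291.7 = 5.3 mOsm/kg

5.3 mOsm/kg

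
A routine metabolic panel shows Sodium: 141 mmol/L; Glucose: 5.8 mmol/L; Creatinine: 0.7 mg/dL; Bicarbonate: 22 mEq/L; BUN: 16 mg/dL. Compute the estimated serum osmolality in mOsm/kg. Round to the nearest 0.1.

Calculated osmolality = 2·Na + glucose + BUN/2.8
= 2·141 + 5.8 + 16/2.8
= 282 + 5.80 + 5.71
= 293.51 mOsm/kg

293.5 mOsm/kg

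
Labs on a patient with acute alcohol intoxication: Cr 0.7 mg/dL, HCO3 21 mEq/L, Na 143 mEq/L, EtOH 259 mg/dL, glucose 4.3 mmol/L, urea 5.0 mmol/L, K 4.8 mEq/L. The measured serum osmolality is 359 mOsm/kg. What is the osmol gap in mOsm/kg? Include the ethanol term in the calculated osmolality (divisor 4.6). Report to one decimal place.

Calculated osmolality = 2·Na + glucose + urea + ethanol/4.6
= 2·143 + 4.3 + 5 + 259/4.6
= 286 + 4.30 + 5 + 56.30
= 351.6 mOsm/kg ≈ 351.6 mOsm/kg
Osmolar gap = measured − calculated = 359 − 351.6 = 7.4 mOsm/kg

7.4 mOsm/kg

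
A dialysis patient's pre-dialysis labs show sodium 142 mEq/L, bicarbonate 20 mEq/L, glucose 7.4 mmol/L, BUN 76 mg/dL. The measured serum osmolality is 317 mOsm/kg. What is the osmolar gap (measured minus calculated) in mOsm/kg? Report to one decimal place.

Calculated osmolality = 2·Na + glucose + BUN/2.8
= 2·142 + 7.4 + 76/2.8
= 284 + 7.40 + 27.14
= 318.54 mOsm/kg ≈ 318.5 mOsm/kg
Osmolar gap = measured − calculated = 317 − 318.5 = -1.5 mOsm/kg

-1.5 mOsm/kg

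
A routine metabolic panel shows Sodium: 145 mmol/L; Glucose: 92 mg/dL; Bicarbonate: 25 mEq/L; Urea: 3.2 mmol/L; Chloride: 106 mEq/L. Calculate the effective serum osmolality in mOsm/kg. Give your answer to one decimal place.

295.1 mOsm/kg

Effective osmolality excludes urea (freely permeant across cell membranes):
2·Na + glucose/18
= 2·145 + 92/18
= 290 + 5.11
= 295.11 mOsm/kg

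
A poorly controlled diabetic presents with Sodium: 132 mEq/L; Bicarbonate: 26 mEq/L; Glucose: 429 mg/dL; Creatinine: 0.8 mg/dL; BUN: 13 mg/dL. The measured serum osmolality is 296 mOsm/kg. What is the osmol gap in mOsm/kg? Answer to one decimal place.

Calculated osmolality = 2·Na + glucose/18 + BUN/2.8
= 2·132 + 429/18 + 13/2.8
= 264 + 23.83 + 4.64
= 292.47 mOsm/kg ≈ 292.5 mOsm/kg
Osmolar gap = measured − calculated = 296 − 292.5 = 3.5 mOsm/kg

3.5 mOsm/kg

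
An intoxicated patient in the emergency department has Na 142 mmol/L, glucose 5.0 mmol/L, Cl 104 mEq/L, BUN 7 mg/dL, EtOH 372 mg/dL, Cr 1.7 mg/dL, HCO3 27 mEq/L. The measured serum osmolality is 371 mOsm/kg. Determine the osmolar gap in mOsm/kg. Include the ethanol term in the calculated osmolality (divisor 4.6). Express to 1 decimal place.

-1.4 mOsm/kg

Calculated osmolality = 2·Na + glucose + BUN/2.8 + ethanol/4.6
= 2·142 + 5 + 7/2.8 + 372/4.6
= 284 + 5 + 2.50 + 80.87
= 372.37 mOsm/kg ≈ 372.4 mOsm/kg
Osmolar gap = measured − calculated = 371 − 372.4 = -1.4 mOsm/kg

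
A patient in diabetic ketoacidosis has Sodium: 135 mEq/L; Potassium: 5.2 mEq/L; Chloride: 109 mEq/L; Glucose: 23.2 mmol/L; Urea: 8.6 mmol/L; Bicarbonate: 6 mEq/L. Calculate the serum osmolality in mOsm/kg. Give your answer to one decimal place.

Calculated osmolality = 2·Na + glucose + urea
= 2·135 + 23.2 + 8.6
= 270 + 23.20 + 8.60
= 301.8 mOsm/kg

301.8 mOsm/kg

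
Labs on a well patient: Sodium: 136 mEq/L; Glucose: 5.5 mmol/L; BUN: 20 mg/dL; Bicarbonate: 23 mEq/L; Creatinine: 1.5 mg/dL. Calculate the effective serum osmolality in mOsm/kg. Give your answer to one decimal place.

Effective osmolality excludes urea (freely permeant across cell membranes):
2·Na + glucose
= 2·136 + 5.5
= 272 + 5.5
= 277.5 mOsm/kg

277.5 mOsm/kg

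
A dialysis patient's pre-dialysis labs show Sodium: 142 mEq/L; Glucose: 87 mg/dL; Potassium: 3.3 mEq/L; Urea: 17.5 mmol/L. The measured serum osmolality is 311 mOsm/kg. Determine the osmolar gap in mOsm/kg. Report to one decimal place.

Calculated osmolality = 2·Na + glucose/18 + urea
= 2·142 + 87/18 + 17.5
= 284 + 4.83 + 17.50
= 306.33 mOsm/kg ≈ 306.3 mOsm/kg
Osmolar gap = measured − calculated = 311 − 306.3 = 4.7 mOsm/kg

4.7 mOsm/kg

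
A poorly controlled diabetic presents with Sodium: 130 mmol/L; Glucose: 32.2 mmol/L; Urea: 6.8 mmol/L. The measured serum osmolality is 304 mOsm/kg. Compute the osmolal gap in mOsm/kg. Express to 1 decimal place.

5.0 mOsm/kg

Calculated osmolality = 2·Na + glucose + urea
= 2·130 + 32.2 + 6.8
= 260 + 32.20 + 6.80
= 299 mOsm/kg ≈ 299.0 mOsm/kg
Osmolar gap = measured − calculated = 304 − 299.0 = 5.0 mOsm/kg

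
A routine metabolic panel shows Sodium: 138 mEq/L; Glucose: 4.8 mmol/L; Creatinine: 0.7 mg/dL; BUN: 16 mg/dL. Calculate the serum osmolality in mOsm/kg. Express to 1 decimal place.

Calculated osmolality = 2·Na + glucose + BUN/2.8
= 2·138 + 4.8 + 16/2.8
= 276 + 4.80 + 5.71
= 286.51 mOsm/kg

286.5 mOsm/kg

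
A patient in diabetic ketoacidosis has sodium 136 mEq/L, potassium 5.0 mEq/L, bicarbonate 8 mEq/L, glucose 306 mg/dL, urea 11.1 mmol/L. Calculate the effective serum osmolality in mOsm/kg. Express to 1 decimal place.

Effective osmolality excludes urea (freely permeant across cell membranes):
2·Na + glucose/18
= 2·136 + 306/18
= 272 + 17
= 289 mOsm/kg

289.0 mOsm/kg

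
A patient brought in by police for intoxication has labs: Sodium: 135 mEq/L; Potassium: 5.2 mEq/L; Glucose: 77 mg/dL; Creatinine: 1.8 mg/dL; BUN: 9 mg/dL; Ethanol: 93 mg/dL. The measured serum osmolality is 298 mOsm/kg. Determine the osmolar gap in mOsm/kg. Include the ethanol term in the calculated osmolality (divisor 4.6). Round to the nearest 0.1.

Calculated osmolality = 2·Na + glucose/18 + BUN/2.8 + ethanol/4.6
= 2·135 + 77/18 + 9/2.8 + 93/4.6
= 270 + 4.28 + 3.21 + 20.22
= 297.71 mOsm/kg ≈ 297.7 mOsm/kg
Osmolar gap = measured − calculated = 298 − 297.7 = 0.3 mOsm/kg

0.3 mOsm/kg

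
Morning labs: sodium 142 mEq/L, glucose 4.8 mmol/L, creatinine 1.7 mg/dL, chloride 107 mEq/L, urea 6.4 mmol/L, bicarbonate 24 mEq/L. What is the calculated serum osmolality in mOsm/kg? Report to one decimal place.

Calculated osmolality = 2·Na + glucose + urea
= 2·142 + 4.8 + 6.4
= 284 + 4.80 + 6.40
= 295.2 mOsm/kg

295.2 mOsm/kg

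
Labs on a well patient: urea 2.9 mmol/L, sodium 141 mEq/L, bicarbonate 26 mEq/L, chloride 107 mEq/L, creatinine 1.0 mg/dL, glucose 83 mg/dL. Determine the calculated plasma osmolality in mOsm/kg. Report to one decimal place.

Calculated osmolality = 2·Na + glucose/18 + urea
= 2·141 + 83/18 + 2.9
= 282 + 4.61 + 2.90
= 289.51 mOsm/kg

289.5 mOsm/kg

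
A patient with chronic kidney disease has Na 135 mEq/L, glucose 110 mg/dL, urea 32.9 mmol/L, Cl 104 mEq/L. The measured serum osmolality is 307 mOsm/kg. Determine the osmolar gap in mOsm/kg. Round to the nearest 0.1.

Calculated osmolality = 2·Na + glucose/18 + urea
= 2·135 + 110/18 + 32.9
= 270 + 6.11 + 32.90
= 309.01 mOsm/kg ≈ 309.0 mOsm/kg
Osmolar gap = measured − calculated = 307 − 309.0 = -2.0 mOsm/kg

-2.0 mOsm/kg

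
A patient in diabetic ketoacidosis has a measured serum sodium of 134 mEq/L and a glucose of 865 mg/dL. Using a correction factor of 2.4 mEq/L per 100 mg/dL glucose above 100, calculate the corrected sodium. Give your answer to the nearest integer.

152 mEq/L

Corrected Na = measured Na + 2.4 · (glucose − 100)/100
= 134 + 2.4 · (865 − 100)/100
= 134 + 18.4
= 152.4 mEq/L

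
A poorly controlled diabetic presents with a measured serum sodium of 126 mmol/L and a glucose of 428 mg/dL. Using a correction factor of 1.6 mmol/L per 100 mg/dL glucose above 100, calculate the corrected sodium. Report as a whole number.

131 mmol/L

Corrected Na = measured Na + 1.6 · (glucose − 100)/100
= 126 + 1.6 · (428 − 100)/100
= 126 + 5.2
= 131.2 mmol/L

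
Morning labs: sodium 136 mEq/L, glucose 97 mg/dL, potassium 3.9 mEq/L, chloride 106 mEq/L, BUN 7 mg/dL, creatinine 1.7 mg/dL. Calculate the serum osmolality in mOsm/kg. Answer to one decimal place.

279.9 mOsm/kg

Calculated osmolality = 2·Na + glucose/18 + BUN/2.8
= 2·136 + 97/18 + 7/2.8
= 272 + 5.39 + 2.50
= 279.89 mOsm/kg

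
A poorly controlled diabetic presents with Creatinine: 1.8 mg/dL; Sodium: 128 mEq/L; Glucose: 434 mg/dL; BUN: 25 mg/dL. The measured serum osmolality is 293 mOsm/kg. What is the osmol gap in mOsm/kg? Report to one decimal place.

4.0 mOsm/kg

Calculated osmolality = 2·Na + glucose/18 + BUN/2.8
= 2·128 + 434/18 + 25/2.8
= 256 + 24.11 + 8.93
= 289.04 mOsm/kg ≈ 289.0 mOsm/kg
Osmolar gap = measured − calculated = 293 − 289.0 = 4.0 mOsm/kg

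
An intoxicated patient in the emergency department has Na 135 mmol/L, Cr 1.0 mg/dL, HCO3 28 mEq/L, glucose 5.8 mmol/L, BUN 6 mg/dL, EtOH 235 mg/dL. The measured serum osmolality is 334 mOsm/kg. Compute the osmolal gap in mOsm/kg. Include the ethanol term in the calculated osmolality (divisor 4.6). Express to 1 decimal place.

5.0 mOsm/kg

Calculated osmolality = 2·Na + glucose + BUN/2.8 + ethanol/4.6
= 2·135 + 5.8 + 6/2.8 + 235/4.6
= 270 + 5.80 + 2.14 + 51.09
= 329.03 mOsm/kg ≈ 329.0 mOsm/kg
Osmolar gap = measured − calculated = 334 − 329.0 = 5.0 mOsm/kg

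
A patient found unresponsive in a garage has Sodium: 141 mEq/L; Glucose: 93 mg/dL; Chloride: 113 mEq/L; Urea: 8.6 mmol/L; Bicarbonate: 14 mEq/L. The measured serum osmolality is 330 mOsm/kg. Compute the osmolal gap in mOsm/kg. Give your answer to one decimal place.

Calculated osmolality = 2·Na + glucose/18 + urea
= 2·141 + 93/18 + 8.6
= 282 + 5.17 + 8.60
= 295.77 mOsm/kg ≈ 295.8 mOsm/kg
Osmolar gap = measured − calculated = 330 − 295.8 = 34.2 mOsm/kg

34.2 mOsm/kg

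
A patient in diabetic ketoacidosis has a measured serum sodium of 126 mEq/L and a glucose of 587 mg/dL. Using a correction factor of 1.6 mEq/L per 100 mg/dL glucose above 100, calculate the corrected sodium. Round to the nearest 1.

Corrected Na = measured Na + 1.6 · (glucose − 100)/100
= 126 + 1.6 · (587 − 100)/100
= 126 + 7.8
= 133.8 mEq/L

134 mEq/L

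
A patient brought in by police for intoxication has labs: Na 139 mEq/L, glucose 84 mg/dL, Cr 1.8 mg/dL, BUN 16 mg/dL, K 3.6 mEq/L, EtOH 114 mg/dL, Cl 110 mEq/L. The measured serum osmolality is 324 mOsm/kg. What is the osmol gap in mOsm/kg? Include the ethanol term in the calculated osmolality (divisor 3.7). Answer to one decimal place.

4.8 mOsm/kg

Calculated osmolality = 2·Na + glucose/18 + BUN/2.8 + ethanol/3.7
= 2·139 + 84/18 + 16/2.8 + 114/3.7
= 278 + 4.67 + 5.71 + 30.81
= 319.19 mOsm/kg ≈ 319.2 mOsm/kg
Osmolar gap = measured − calculated = 324 − 319.2 = 4.8 mOsm/kg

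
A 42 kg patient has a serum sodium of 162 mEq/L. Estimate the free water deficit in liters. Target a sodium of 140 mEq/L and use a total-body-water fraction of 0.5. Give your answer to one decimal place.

TBW = 0.5 · 42 = 21 L
Free water deficit = TBW · (Na/140 − 1)
= 21 · (162/140 − 1)
= 21 · 0.1571
= 3.3 L

3.3 L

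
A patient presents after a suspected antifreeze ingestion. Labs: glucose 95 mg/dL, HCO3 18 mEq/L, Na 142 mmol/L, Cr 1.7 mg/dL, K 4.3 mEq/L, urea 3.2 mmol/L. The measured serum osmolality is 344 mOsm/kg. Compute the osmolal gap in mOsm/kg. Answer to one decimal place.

Calculated osmolality = 2·Na + glucose/18 + urea
= 2·142 + 95/18 + 3.2
= 284 + 5.28 + 3.20
= 292.48 mOsm/kg ≈ 292.5 mOsm/kg
Osmolar gap = measured − calculated = 344 − 292.5 = 51.5 mOsm/kg

51.5 mOsm/kg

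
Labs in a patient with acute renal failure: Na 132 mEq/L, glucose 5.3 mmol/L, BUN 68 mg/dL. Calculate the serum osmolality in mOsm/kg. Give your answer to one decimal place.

293.6 mOsm/kg

Calculated osmolality = 2·Na + glucose + BUN/2.8
= 2·132 + 5.3 + 68/2.8
= 264 + 5.30 + 24.29
= 293.59 mOsm/kg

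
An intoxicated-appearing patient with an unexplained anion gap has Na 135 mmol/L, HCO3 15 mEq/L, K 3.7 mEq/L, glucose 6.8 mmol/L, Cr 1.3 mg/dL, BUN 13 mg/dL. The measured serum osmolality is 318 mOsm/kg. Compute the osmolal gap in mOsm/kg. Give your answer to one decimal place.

36.6 mOsm/kg

Calculated osmolality = 2·Na + glucose + BUN/2.8
= 2·135 + 6.8 + 13/2.8
= 270 + 6.80 + 4.64
= 281.44 mOsm/kg ≈ 281.4 mOsm/kg
Osmolar gap = measured − calculated = 318 − 281.4 = 36.6 mOsm/kg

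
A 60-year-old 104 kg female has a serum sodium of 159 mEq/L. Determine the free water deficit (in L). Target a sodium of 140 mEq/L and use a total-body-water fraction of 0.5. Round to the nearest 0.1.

TBW = 0.5 · 104 = 52 L
Free water deficit = TBW · (Na/140 − 1)
= 52 · (159/140 − 1)
= 52 · 0.1357
= 7.06 L

7.1 L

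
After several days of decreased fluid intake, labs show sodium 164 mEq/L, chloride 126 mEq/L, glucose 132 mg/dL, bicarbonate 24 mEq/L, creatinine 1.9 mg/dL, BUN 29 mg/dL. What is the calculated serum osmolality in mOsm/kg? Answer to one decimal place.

Calculated osmolality = 2·Na + glucose/18 + BUN/2.8
= 2·164 + 132/18 + 29/2.8
= 328 + 7.33 + 10.36
= 345.69 mOsm/kg

345.7 mOsm/kg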